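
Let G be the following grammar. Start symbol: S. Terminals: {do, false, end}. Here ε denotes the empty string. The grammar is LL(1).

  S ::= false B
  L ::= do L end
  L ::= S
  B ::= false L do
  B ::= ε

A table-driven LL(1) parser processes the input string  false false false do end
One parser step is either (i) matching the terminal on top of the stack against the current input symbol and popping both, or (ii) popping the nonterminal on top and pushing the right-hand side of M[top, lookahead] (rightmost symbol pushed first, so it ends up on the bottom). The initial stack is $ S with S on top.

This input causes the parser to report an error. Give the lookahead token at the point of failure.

end

      Stack         Input                       Action
   1  $ S           false false false do end $  expand S ::= false B
   2  $ B false     false false false do end $  match false
   3  $ B           false false do end $        expand B ::= false L do
   4  $ do L false  false false do end $        match false
   5  $ do L        false do end $              expand L ::= S
   6  $ do S        false do end $              expand S ::= false B
   7  $ do B false  false do end $              match false
   8  $ do B        do end $                    expand B ::= ε
   9  $ do          do end $                    match do
  10  $             end $                       error: stack empty but input remains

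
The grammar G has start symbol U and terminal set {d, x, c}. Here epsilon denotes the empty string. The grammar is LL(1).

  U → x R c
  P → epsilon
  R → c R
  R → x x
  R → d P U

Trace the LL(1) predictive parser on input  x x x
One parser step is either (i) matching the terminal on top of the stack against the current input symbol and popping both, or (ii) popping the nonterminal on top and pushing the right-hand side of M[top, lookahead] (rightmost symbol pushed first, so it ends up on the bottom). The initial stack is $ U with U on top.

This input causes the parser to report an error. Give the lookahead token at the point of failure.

$

     Stack    Input    Action
  1  $ U      x x x $  expand U → x R c
  2  $ c R x  x x x $  match x
  3  $ c R    x x $    expand R → x x
  4  $ c x x  x x $    match x
  5  $ c x    x $      match x
  6  $ c      $        error: top is terminal c but lookahead is $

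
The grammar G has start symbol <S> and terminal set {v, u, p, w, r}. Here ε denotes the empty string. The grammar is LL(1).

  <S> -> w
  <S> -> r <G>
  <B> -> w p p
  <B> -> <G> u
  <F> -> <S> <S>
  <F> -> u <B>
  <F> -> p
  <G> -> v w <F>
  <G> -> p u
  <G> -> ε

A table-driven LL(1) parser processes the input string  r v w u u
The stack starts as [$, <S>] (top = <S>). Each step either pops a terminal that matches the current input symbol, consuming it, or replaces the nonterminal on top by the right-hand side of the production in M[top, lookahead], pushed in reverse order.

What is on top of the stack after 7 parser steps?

<B>

step 1: stack=$ <S>  input=r v w u u $  — expand <S> -> r <G>
step 2: stack=$ <G> r  input=r v w u u $  — match r
step 3: stack=$ <G>  input=v w u u $  — expand <G> -> v w <F>
step 4: stack=$ <F> w v  input=v w u u $  — match v
step 5: stack=$ <F> w  input=w u u $  — match w
step 6: stack=$ <F>  input=u u $  — expand <F> -> u <B>
step 7: stack=$ <B> u  input=u u $  — match u
Stack after step 7: $ <B> (top = <B>).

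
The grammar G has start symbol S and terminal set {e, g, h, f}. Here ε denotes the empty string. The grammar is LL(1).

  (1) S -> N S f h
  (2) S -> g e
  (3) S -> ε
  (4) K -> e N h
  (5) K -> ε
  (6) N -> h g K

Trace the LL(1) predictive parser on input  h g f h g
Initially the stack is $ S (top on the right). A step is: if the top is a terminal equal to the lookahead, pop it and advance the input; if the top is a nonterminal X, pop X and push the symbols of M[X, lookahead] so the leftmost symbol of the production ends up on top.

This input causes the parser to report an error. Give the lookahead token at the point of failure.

     Stack          Input        Action
  1  $ S            h g f h g $  expand S -> N S f h
  2  $ h f S N      h g f h g $  expand N -> h g K
  3  $ h f S K g h  h g f h g $  match h
  4  $ h f S K g    g f h g $    match g
  5  $ h f S K      f h g $      expand K -> ε
  6  $ h f S        f h g $      expand S -> ε
  7  $ h f          f h g $      match f
  8  $ h            h g $        match h
  9  $              g $          error: stack empty but input remains

g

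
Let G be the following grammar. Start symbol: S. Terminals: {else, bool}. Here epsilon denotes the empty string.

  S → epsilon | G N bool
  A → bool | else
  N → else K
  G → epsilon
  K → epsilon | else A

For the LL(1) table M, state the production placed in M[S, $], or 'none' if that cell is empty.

FIRST(A): from A→bool we get {bool}; from A→else we get {else}. So FIRST(A) = {bool, else}.
FIRST(N): from N→else K we get {else}. So FIRST(N) = {else}.
FIRST(G): from G→epsilon we get {epsilon}. So FIRST(G) = {epsilon}.
FIRST(K): from K→epsilon we get {epsilon}; from K→else A we get {else}. So FIRST(K) = {epsilon, else}.
FIRST(S): from S→epsilon we get {epsilon}; from S→G N bool we get {else}. So FIRST(S) = {epsilon, else}.
FOLLOW(S) includes $ since S is the start symbol.
FOLLOW(S): S appears on no right-hand side. Thus FOLLOW(S) = {$}.
For S → epsilon: FIRST(epsilon) = {epsilon}, so it goes in M[S, t] for t ∈ {}; since epsilon ∈ FIRST, also for every t ∈ FOLLOW(S) = {$}.
For S → G N bool: FIRST(G N bool) = {else}, so it goes in M[S, t] for t ∈ {else}.

S → epsilon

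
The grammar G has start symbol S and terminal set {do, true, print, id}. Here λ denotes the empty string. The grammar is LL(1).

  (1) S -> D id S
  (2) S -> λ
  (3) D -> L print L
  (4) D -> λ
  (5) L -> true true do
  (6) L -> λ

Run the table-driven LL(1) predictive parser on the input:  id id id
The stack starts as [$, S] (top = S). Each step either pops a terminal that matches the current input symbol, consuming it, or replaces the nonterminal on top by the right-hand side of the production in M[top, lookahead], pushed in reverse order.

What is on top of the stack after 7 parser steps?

     Stack     Input       Action
  1  $ S       id id id $  expand S -> D id S
  2  $ S id D  id id id $  expand D -> λ
  3  $ S id    id id id $  match id
  4  $ S       id id $     expand S -> D id S
  5  $ S id D  id id $     expand D -> λ
  6  $ S id    id id $     match id
  7  $ S       id $        expand S -> D id S
Stack after step 7: $ S id D (top = D).

D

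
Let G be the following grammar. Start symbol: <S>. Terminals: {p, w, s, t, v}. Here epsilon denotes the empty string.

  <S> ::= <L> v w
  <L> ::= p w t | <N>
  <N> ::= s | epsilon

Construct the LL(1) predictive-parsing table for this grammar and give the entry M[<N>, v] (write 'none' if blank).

<N> ::= epsilon

FIRST(<N>) = {epsilon, s}
FIRST(<L>) = {epsilon, p, s}  (via <N>)
FIRST(<S>) = {p, s, v}  (via <L> v w)
FOLLOW(<S>) includes $ since <S> is the start symbol.
FOLLOW(<L>): in <S>::=<L> v w, <L> is followed by v w with FIRST {v}. Thus FOLLOW(<L>) = {v}.
FOLLOW(<N>): in <L>::=<N>, the suffix after <N> is empty, so FOLLOW(<N>) ⊇ FOLLOW(<L>) = {v}. Thus FOLLOW(<N>) = {v}.
For <N> ::= s: FIRST(s) = {s}, so it goes in M[<N>, t] for t ∈ {s}.
For <N> ::= epsilon: FIRST(epsilon) = {epsilon}, so it goes in M[<N>, t] for t ∈ {}; since epsilon ∈ FIRST, also for every t ∈ FOLLOW(<N>) = {v}.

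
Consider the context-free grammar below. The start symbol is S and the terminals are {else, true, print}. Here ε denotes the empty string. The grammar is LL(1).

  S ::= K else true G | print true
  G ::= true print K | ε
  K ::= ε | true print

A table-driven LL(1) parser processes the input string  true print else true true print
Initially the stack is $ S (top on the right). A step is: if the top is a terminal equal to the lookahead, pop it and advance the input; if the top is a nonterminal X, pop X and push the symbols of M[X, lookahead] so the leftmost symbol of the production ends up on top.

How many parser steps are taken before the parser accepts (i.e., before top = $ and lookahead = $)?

10

step 1: stack=$ S  input=true print else true true print $  — expand S ::= K else true G
step 2: stack=$ G true else K  input=true print else true true print $  — expand K ::= true print
step 3: stack=$ G true else print true  input=true print else true true print $  — match true
step 4: stack=$ G true else print  input=print else true true print $  — match print
step 5: stack=$ G true else  input=else true true print $  — match else
step 6: stack=$ G true  input=true true print $  — match true
step 7: stack=$ G  input=true print $  — expand G ::= true print K
step 8: stack=$ K print true  input=true print $  — match true
step 9: stack=$ K print  input=print $  — match print
step 10: stack=$ K  input=$  — expand K ::= ε
Accept reached after 10 steps.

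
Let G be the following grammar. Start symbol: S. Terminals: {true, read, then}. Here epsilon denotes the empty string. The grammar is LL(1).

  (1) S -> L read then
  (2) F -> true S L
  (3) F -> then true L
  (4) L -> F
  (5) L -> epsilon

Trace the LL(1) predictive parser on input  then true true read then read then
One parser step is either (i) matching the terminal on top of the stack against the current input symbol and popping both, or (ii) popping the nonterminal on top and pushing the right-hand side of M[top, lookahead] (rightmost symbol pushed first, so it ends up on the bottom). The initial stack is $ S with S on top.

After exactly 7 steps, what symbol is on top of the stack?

true

step 1: stack=$ S  input=then true true read then read then $  — expand S -> L read then
step 2: stack=$ then read L  input=then true true read then read then $  — expand L -> F
step 3: stack=$ then read F  input=then true true read then read then $  — expand F -> then true L
step 4: stack=$ then read L true then  input=then true true read then read then $  — match then
step 5: stack=$ then read L true  input=true true read then read then $  — match true
step 6: stack=$ then read L  input=true read then read then $  — expand L -> F
step 7: stack=$ then read F  input=true read then read then $  — expand F -> true S L
Stack after step 7: $ then read L S true (top = true).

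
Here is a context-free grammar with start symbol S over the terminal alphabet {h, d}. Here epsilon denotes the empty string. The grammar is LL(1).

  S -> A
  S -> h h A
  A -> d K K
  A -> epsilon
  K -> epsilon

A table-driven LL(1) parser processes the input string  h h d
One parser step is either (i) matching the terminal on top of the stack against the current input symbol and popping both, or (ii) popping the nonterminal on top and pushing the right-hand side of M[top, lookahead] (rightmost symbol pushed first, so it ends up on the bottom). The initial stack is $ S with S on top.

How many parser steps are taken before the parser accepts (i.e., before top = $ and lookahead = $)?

step 1: stack=$ S  input=h h d $  — expand S -> h h A
step 2: stack=$ A h h  input=h h d $  — match h
step 3: stack=$ A h  input=h d $  — match h
step 4: stack=$ A  input=d $  — expand A -> d K K
step 5: stack=$ K K d  input=d $  — match d
step 6: stack=$ K K  input=$  — expand K -> epsilon
step 7: stack=$ K  input=$  — expand K -> epsilon
Accept reached after 7 steps.

7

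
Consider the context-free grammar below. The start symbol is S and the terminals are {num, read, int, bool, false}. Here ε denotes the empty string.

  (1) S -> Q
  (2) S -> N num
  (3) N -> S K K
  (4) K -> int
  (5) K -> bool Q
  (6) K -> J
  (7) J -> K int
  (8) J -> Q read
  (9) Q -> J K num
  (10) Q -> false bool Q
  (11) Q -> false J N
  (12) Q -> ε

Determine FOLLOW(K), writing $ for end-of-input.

{$, bool, false, int, num, read}

FIRST(S): from S->Q we get {ε, bool, false, int, read}; from S->N num we get {bool, false, int, read}. So FIRST(S) = {ε, bool, false, int, read}.
FIRST(N): from N->S K K we get {bool, false, int, read}. So FIRST(N) = {bool, false, int, read}.
FIRST(K): from K->int we get {int}; from K->bool Q we get {bool}; from K->J we get {bool, false, int, read}. So FIRST(K) = {bool, false, int, read}.
FIRST(J): from J->K int we get {bool, false, int, read}; from J->Q read we get {bool, false, int, read}. So FIRST(J) = {bool, false, int, read}.
FIRST(Q): from Q->J K num we get {bool, false, int, read}; from Q->false bool Q we get {false}; from Q->false J N we get {false}; from Q->ε we get {ε}. So FIRST(Q) = {ε, bool, false, int, read}.
FOLLOW(S) includes $ since S is the start symbol.
FOLLOW(S): in N->S K K, S is followed by K K with FIRST {bool, false, int, read}. Thus FOLLOW(S) = {$, bool, false, int, read}.
FOLLOW(N): in S->N num, N is followed by num with FIRST {num}; in Q->false J N, the suffix after N is empty, so FOLLOW(N) ⊇ FOLLOW(Q) = {$, bool, false, int, num, read}. Thus FOLLOW(N) = {$, bool, false, int, num, read}.
FOLLOW(K): in N->S K K (occurrence 1), K is followed by K with FIRST {bool, false, int, read}; in N->S K K (occurrence 2), the suffix after K is empty, so FOLLOW(K) ⊇ FOLLOW(N) = {$, bool, false, int, num, read}; in J->K int, K is followed by int with FIRST {int}; in Q->J K num, K is followed by num with FIRST {num}. Thus FOLLOW(K) = {$, bool, false, int, num, read}.
FOLLOW(J): in K->J, the suffix after J is empty, so FOLLOW(J) ⊇ FOLLOW(K) = {$, bool, false, int, num, read}; in Q->J K num, J is followed by K num with FIRST {bool, false, int, read}; in Q->false J N, J is followed by N with FIRST {bool, false, int, read}. Thus FOLLOW(J) = {$, bool, false, int, num, read}.
FOLLOW(Q): in S->Q, the suffix after Q is empty, so FOLLOW(Q) ⊇ FOLLOW(S) = {$, bool, false, int, read}; in K->bool Q, the suffix after Q is empty, so FOLLOW(Q) ⊇ FOLLOW(K) = {$, bool, false, int, num, read}; in J->Q read, Q is followed by read with FIRST {read}; in Q->false bool Q, the suffix after Q is empty (adds nothing new). Thus FOLLOW(Q) = {$, bool, false, int, num, read}.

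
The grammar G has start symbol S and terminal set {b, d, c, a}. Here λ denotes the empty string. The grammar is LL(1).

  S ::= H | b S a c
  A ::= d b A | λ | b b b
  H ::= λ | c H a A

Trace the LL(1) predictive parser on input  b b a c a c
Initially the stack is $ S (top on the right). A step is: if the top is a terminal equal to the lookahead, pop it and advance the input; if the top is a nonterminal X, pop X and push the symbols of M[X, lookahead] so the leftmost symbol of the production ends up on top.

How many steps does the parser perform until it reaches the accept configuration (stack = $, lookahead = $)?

      Stack          Input          Action
   1  $ S            b b a c a c $  expand S ::= b S a c
   2  $ c a S b      b b a c a c $  match b
   3  $ c a S        b a c a c $    expand S ::= b S a c
   4  $ c a c a S b  b a c a c $    match b
   5  $ c a c a S    a c a c $      expand S ::= H
   6  $ c a c a H    a c a c $      expand H ::= λ
   7  $ c a c a      a c a c $      match a
   8  $ c a c        c a c $        match c
   9  $ c a          a c $          match a
  10  $ c            c $            match c
Accept reached after 10 steps.

10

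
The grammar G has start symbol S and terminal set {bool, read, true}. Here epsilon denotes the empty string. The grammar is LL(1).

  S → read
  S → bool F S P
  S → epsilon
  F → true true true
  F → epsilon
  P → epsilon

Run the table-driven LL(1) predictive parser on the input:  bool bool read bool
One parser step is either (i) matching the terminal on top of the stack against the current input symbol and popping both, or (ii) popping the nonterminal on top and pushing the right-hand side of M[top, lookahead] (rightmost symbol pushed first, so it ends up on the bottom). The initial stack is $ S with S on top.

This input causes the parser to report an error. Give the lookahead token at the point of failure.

     Stack           Input                  Action
  1  $ S             bool bool read bool $  expand S → bool F S P
  2  $ P S F bool    bool bool read bool $  match bool
  3  $ P S F         bool read bool $       expand F → epsilon
  4  $ P S           bool read bool $       expand S → bool F S P
  5  $ P P S F bool  bool read bool $       match bool
  6  $ P P S F       read bool $            expand F → epsilon
  7  $ P P S         read bool $            expand S → read
  8  $ P P read      read bool $            match read
  9  $ P P           bool $                 error: M[P, bool] is empty

bool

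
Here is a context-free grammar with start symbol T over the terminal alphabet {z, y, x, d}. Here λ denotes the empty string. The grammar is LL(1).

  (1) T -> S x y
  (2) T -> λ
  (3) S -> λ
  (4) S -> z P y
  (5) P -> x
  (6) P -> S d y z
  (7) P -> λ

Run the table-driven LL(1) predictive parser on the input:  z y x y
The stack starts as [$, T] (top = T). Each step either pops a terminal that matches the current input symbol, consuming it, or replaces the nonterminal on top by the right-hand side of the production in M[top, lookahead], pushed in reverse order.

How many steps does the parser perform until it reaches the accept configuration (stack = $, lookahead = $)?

7

     Stack        Input      Action
  1  $ T          z y x y $  expand T -> S x y
  2  $ y x S      z y x y $  expand S -> z P y
  3  $ y x y P z  z y x y $  match z
  4  $ y x y P    y x y $    expand P -> λ
  5  $ y x y      y x y $    match y
  6  $ y x        x y $      match x
  7  $ y          y $        match y
Accept reached after 7 steps.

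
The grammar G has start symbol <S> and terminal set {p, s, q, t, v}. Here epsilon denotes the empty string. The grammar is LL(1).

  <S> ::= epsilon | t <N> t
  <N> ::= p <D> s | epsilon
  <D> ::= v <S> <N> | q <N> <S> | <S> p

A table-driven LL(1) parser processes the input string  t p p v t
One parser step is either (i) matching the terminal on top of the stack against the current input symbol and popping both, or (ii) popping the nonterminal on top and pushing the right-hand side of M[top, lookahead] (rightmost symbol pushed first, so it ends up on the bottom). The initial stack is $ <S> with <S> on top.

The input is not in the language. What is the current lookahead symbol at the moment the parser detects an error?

v

     Stack        Input        Action
  1  $ <S>        t p p v t $  expand <S> ::= t <N> t
  2  $ t <N> t    t p p v t $  match t
  3  $ t <N>      p p v t $    expand <N> ::= p <D> s
  4  $ t s <D> p  p p v t $    match p
  5  $ t s <D>    p v t $      expand <D> ::= <S> p
  6  $ t s p <S>  p v t $      expand <S> ::= epsilon
  7  $ t s p      p v t $      match p
  8  $ t s        v t $        error: top is terminal s but lookahead is v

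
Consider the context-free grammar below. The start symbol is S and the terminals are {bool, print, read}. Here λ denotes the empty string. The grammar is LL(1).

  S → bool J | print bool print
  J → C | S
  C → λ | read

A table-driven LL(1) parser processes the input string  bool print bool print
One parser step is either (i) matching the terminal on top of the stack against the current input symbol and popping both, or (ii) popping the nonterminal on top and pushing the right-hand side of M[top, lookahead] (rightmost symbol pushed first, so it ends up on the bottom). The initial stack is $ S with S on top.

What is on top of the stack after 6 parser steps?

step 1: stack=$ S  input=bool print bool print $  — expand S → bool J
step 2: stack=$ J bool  input=bool print bool print $  — match bool
step 3: stack=$ J  input=print bool print $  — expand J → S
step 4: stack=$ S  input=print bool print $  — expand S → print bool print
step 5: stack=$ print bool print  input=print bool print $  — match print
step 6: stack=$ print bool  input=bool print $  — match bool
Stack after step 6: $ print (top = print).

print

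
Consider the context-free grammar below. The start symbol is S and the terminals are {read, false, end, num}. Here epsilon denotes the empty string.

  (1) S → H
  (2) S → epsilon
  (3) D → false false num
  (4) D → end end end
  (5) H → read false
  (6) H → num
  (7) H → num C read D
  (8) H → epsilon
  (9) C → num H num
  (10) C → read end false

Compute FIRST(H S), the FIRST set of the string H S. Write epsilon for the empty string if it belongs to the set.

FIRST(D) = {end, false}
FIRST(H) = {epsilon, num, read}
FIRST(C) = {num, read}
FIRST(S) = {epsilon, num, read}  (via H)
FIRST(H S): take FIRST of each symbol in turn, carrying on past any symbol whose FIRST contains epsilon; result {epsilon, num, read}.

{epsilon, num, read}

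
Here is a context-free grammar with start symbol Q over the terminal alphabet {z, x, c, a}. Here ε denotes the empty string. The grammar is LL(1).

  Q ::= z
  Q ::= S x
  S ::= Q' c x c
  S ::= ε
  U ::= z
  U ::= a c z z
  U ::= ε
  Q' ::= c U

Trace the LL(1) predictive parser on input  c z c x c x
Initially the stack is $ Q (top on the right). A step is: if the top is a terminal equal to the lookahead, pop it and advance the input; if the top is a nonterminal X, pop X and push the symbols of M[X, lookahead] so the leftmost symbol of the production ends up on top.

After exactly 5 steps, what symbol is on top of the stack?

z

step 1: stack=$ Q  input=c z c x c x $  — expand Q ::= S x
step 2: stack=$ x S  input=c z c x c x $  — expand S ::= Q' c x c
step 3: stack=$ x c x c Q'  input=c z c x c x $  — expand Q' ::= c U
step 4: stack=$ x c x c U c  input=c z c x c x $  — match c
step 5: stack=$ x c x c U  input=z c x c x $  — expand U ::= z
Stack after step 5: $ x c x c z (top = z).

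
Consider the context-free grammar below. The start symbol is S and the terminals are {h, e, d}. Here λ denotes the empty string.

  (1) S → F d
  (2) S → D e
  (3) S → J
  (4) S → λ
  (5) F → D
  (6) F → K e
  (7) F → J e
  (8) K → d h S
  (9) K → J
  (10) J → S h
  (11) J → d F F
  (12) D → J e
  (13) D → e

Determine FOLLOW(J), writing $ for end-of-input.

{$, e, h}

FIRST(S) = {λ, d, e, h}  (via F d, D e, J)
FIRST(J) = {d, e, h}  (via S h)
FIRST(K) = {d, e, h}  (via J)
FIRST(D) = {d, e, h}  (via J e)
FIRST(F) = {d, e, h}  (via D, K e, J e)
FOLLOW(S) includes $ since S is the start symbol.
FOLLOW(K): in F→K e, K is followed by e with FIRST {e}. Thus FOLLOW(K) = {e}.
FOLLOW(S): in K→d h S, the suffix after S is empty, so FOLLOW(S) ⊇ FOLLOW(K) = {e}; in J→S h, S is followed by h with FIRST {h}. Thus FOLLOW(S) = {$, e, h}.
FOLLOW(J): in S→J, the suffix after J is empty, so FOLLOW(J) ⊇ FOLLOW(S) = {$, e, h}; in F→J e, J is followed by e with FIRST {e}; in K→J, the suffix after J is empty, so FOLLOW(J) ⊇ FOLLOW(K) = {e}; in D→J e, J is followed by e with FIRST {e}. Thus FOLLOW(J) = {$, e, h}.
FOLLOW(F): in S→F d, F is followed by d with FIRST {d}; in J→d F F (occurrence 1), F is followed by F with FIRST {d, e, h}; in J→d F F (occurrence 2), the suffix after F is empty, so FOLLOW(F) ⊇ FOLLOW(J) = {$, e, h}. Thus FOLLOW(F) = {$, d, e, h}.
FOLLOW(D): in S→D e, D is followed by e with FIRST {e}; in F→D, the suffix after D is empty, so FOLLOW(D) ⊇ FOLLOW(F) = {$, d, e, h}. Thus FOLLOW(D) = {$, d, e, h}.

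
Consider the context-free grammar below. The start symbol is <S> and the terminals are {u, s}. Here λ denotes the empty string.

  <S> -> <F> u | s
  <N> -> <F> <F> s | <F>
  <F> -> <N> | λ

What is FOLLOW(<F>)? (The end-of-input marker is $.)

FIRST(<S>) = {s, u}  (via <F> u)
FIRST(<N>) = {λ, s}  (via <F> <F> s, <F>)
FIRST(<F>) = {λ, s}  (via <N>)
FOLLOW(<S>) includes $ since <S> is the start symbol.
FOLLOW(<S>): <S> appears on no right-hand side. Thus FOLLOW(<S>) = {$}.
FOLLOW(<N>): in <F>-><N>, the suffix after <N> is empty, so FOLLOW(<N>) ⊇ FOLLOW(<F>) = {s, u}. Thus FOLLOW(<N>) = {s, u}.
FOLLOW(<F>): in <S>-><F> u, <F> is followed by u with FIRST {u}; in <N>-><F> <F> s (occurrence 1), <F> is followed by <F> s with FIRST {s}; in <N>-><F> <F> s (occurrence 2), <F> is followed by s with FIRST {s}; in <N>-><F>, the suffix after <F> is empty, so FOLLOW(<F>) ⊇ FOLLOW(<N>) = {s, u}. Thus FOLLOW(<F>) = {s, u}.

{s, u}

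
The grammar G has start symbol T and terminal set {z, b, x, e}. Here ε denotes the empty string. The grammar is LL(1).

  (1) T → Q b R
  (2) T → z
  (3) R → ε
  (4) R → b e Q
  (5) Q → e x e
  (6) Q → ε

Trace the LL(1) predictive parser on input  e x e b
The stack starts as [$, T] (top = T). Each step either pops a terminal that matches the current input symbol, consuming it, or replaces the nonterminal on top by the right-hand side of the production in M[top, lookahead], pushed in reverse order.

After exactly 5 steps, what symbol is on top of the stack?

step 1: stack=$ T  input=e x e b $  — expand T → Q b R
step 2: stack=$ R b Q  input=e x e b $  — expand Q → e x e
step 3: stack=$ R b e x e  input=e x e b $  — match e
step 4: stack=$ R b e x  input=x e b $  — match x
step 5: stack=$ R b e  input=e b $  — match e
Stack after step 5: $ R b (top = b).

b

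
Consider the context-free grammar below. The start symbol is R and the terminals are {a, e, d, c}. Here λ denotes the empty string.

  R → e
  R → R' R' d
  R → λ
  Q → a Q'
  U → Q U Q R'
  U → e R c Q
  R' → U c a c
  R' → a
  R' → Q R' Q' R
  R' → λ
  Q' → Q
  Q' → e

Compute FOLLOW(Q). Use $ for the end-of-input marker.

{a, c, d, e}

FIRST(Q) = {a}
FIRST(U) = {a, e}  (via Q U Q R')
FIRST(Q') = {a, e}  (via Q)
FIRST(R') = {λ, a, e}  (via U c a c, Q R' Q' R)
FIRST(R) = {λ, a, d, e}  (via R' R' d)
FOLLOW(R) includes $ since R is the start symbol.
FOLLOW(U): in U→Q U Q R', U is followed by Q R' with FIRST {a}; in R'→U c a c, U is followed by c a c with FIRST {c}. Thus FOLLOW(U) = {a, c}.
FOLLOW(R'): in R→R' R' d (occurrence 1), R' is followed by R' d with FIRST {a, d, e}; in R→R' R' d (occurrence 2), R' is followed by d with FIRST {d}; in U→Q U Q R', the suffix after R' is empty, so FOLLOW(R') ⊇ FOLLOW(U) = {a, c}; in R'→Q R' Q' R, R' is followed by Q' R with FIRST {a, e}. Thus FOLLOW(R') = {a, c, d, e}.
FOLLOW(R): in U→e R c Q, R is followed by c Q with FIRST {c}; in R'→Q R' Q' R, the suffix after R is empty, so FOLLOW(R) ⊇ FOLLOW(R') = {a, c, d, e}. Thus FOLLOW(R) = {$, a, c, d, e}.
FOLLOW(Q): in U→Q U Q R' (occurrence 1), Q is followed by U Q R' with FIRST {a, e}; in U→Q U Q R' (occurrence 2), Q is followed by R' with FIRST {λ, a, e}; in U→Q U Q R' (occurrence 2), the suffix after Q is nullable, so FOLLOW(Q) ⊇ FOLLOW(U) = {a, c}; in U→e R c Q, the suffix after Q is empty, so FOLLOW(Q) ⊇ FOLLOW(U) = {a, c}; in R'→Q R' Q' R, Q is followed by R' Q' R with FIRST {a, e}; in Q'→Q, the suffix after Q is empty, so FOLLOW(Q) ⊇ FOLLOW(Q') = {a, c, d, e}. Thus FOLLOW(Q) = {a, c, d, e}.
FOLLOW(Q'): in Q→a Q', the suffix after Q' is empty, so FOLLOW(Q') ⊇ FOLLOW(Q) = {a, c, d, e}; in R'→Q R' Q' R, Q' is followed by R with FIRST {λ, a, d, e}; in R'→Q R' Q' R, the suffix after Q' is nullable, so FOLLOW(Q') ⊇ FOLLOW(R') = {a, c, d, e}. Thus FOLLOW(Q') = {a, c, d, e}.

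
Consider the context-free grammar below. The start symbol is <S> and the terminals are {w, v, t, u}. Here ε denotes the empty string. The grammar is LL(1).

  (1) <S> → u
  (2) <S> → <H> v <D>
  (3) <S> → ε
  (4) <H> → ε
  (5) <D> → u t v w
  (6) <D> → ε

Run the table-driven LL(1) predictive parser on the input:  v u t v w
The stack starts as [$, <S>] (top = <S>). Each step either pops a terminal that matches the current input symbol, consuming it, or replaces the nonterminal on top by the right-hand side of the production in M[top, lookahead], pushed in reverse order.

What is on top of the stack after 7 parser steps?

w

     Stack        Input        Action
  1  $ <S>        v u t v w $  expand <S> → <H> v <D>
  2  $ <D> v <H>  v u t v w $  expand <H> → ε
  3  $ <D> v      v u t v w $  match v
  4  $ <D>        u t v w $    expand <D> → u t v w
  5  $ w v t u    u t v w $    match u
  6  $ w v t      t v w $      match t
  7  $ w v        v w $        match v
Stack after step 7: $ w (top = w).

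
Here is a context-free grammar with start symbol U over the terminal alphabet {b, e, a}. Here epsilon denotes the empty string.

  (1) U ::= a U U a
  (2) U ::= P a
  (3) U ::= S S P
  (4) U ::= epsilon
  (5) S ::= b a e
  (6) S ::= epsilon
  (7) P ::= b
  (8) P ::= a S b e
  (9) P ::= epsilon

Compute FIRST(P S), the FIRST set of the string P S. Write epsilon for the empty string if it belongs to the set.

FIRST(S) = {epsilon, b}
FIRST(P) = {epsilon, a, b}
FIRST(U) = {epsilon, a, b}  (via P a, S S P)
FIRST(P S): take FIRST of each symbol in turn, carrying on past any symbol whose FIRST contains epsilon; result {epsilon, a, b}.

{epsilon, a, b}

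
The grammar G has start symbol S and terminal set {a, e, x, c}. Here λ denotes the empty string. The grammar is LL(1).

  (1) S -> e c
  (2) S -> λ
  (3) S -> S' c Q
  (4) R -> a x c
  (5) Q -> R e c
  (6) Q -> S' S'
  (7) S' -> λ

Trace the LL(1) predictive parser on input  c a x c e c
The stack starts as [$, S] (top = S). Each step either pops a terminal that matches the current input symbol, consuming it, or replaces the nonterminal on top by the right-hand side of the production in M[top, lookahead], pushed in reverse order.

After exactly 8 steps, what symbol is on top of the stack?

e

     Stack        Input          Action
  1  $ S          c a x c e c $  expand S -> S' c Q
  2  $ Q c S'     c a x c e c $  expand S' -> λ
  3  $ Q c        c a x c e c $  match c
  4  $ Q          a x c e c $    expand Q -> R e c
  5  $ c e R      a x c e c $    expand R -> a x c
  6  $ c e c x a  a x c e c $    match a
  7  $ c e c x    x c e c $      match x
  8  $ c e c      c e c $        match c
Stack after step 8: $ c e (top = e).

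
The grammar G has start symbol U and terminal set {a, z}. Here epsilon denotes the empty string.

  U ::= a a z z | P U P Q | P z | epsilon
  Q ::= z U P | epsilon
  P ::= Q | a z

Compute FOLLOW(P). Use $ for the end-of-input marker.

{$, a, z}

FIRST(Q) = {epsilon, z}
FIRST(P) = {epsilon, a, z}  (via Q)
FIRST(U) = {epsilon, a, z}  (via P U P Q, P z)
FOLLOW(U) includes $ since U is the start symbol.
FOLLOW(U): in U::=P U P Q, U is followed by P Q with FIRST {epsilon, a, z}; in U::=P U P Q, the suffix after U is nullable (adds nothing new); in Q::=z U P, U is followed by P with FIRST {epsilon, a, z}; in Q::=z U P, the suffix after U is nullable, so FOLLOW(U) ⊇ FOLLOW(Q) = {$, a, z}. Thus FOLLOW(U) = {$, a, z}.
FOLLOW(Q): in U::=P U P Q, the suffix after Q is empty, so FOLLOW(Q) ⊇ FOLLOW(U) = {$, a, z}; in P::=Q, the suffix after Q is empty, so FOLLOW(Q) ⊇ FOLLOW(P) = {$, a, z}. Thus FOLLOW(Q) = {$, a, z}.
FOLLOW(P): in U::=P U P Q (occurrence 1), P is followed by U P Q with FIRST {epsilon, a, z}; in U::=P U P Q (occurrence 1), the suffix after P is nullable, so FOLLOW(P) ⊇ FOLLOW(U) = {$, a, z}; in U::=P U P Q (occurrence 2), P is followed by Q with FIRST {epsilon, z}; in U::=P U P Q (occurrence 2), the suffix after P is nullable, so FOLLOW(P) ⊇ FOLLOW(U) = {$, a, z}; in U::=P z, P is followed by z with FIRST {z}; in Q::=z U P, the suffix after P is empty, so FOLLOW(P) ⊇ FOLLOW(Q) = {$, a, z}. Thus FOLLOW(P) = {$, a, z}.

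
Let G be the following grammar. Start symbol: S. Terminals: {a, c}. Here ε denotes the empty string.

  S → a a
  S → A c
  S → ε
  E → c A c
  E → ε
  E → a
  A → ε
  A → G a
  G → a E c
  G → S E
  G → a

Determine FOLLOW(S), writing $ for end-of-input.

{$, a, c}

FIRST(E) = {ε, a, c}
FIRST(S) = {ε, a, c}  (via A c)
FIRST(G) = {ε, a, c}  (via S E)
FIRST(A) = {ε, a, c}  (via G a)
FOLLOW(S) includes $ since S is the start symbol.
FOLLOW(A): in S→A c, A is followed by c with FIRST {c}; in E→c A c, A is followed by c with FIRST {c}. Thus FOLLOW(A) = {c}.
FOLLOW(G): in A→G a, G is followed by a with FIRST {a}. Thus FOLLOW(G) = {a}.
FOLLOW(S): in G→S E, S is followed by E with FIRST {ε, a, c}; in G→S E, the suffix after S is nullable, so FOLLOW(S) ⊇ FOLLOW(G) = {a}. Thus FOLLOW(S) = {$, a, c}.
FOLLOW(E): in G→a E c, E is followed by c with FIRST {c}; in G→S E, the suffix after E is empty, so FOLLOW(E) ⊇ FOLLOW(G) = {a}. Thus FOLLOW(E) = {a, c}.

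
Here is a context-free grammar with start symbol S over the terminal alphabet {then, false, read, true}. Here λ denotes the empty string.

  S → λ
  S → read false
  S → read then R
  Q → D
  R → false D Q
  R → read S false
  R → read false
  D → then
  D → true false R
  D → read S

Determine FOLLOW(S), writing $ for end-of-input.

FIRST(S): from S→λ we get {λ}; from S→read false we get {read}; from S→read then R we get {read}. So FIRST(S) = {λ, read}.
FIRST(R): from R→false D Q we get {false}; from R→read S false we get {read}; from R→read false we get {read}. So FIRST(R) = {false, read}.
FIRST(D): from D→then we get {then}; from D→true false R we get {true}; from D→read S we get {read}. So FIRST(D) = {read, then, true}.
FIRST(Q): from Q→D we get {read, then, true}. So FIRST(Q) = {read, then, true}.
FOLLOW(S) includes $ since S is the start symbol.
FOLLOW(S): in R→read S false, S is followed by false with FIRST {false}; in D→read S, the suffix after S is empty, so FOLLOW(S) ⊇ FOLLOW(D) = {$, false, read, then, true}. Thus FOLLOW(S) = {$, false, read, then, true}.
FOLLOW(Q): in R→false D Q, the suffix after Q is empty, so FOLLOW(Q) ⊇ FOLLOW(R) = {$, false, read, then, true}. Thus FOLLOW(Q) = {$, false, read, then, true}.
FOLLOW(D): in Q→D, the suffix after D is empty, so FOLLOW(D) ⊇ FOLLOW(Q) = {$, false, read, then, true}; in R→false D Q, D is followed by Q with FIRST {read, then, true}. Thus FOLLOW(D) = {$, false, read, then, true}.
FOLLOW(R): in S→read then R, the suffix after R is empty, so FOLLOW(R) ⊇ FOLLOW(S) = {$, false, read, then, true}; in D→true false R, the suffix after R is empty, so FOLLOW(R) ⊇ FOLLOW(D) = {$, false, read, then, true}. Thus FOLLOW(R) = {$, false, read, then, true}.

{$, false, read, then, true}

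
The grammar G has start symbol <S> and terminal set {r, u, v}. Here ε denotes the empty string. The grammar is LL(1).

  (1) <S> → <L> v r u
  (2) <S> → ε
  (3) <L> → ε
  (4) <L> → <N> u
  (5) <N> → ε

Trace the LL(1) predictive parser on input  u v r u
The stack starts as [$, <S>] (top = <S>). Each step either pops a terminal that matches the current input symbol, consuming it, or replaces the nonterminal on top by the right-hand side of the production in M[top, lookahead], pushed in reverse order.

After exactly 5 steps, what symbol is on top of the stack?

r

step 1: stack=$ <S>  input=u v r u $  — expand <S> → <L> v r u
step 2: stack=$ u r v <L>  input=u v r u $  — expand <L> → <N> u
step 3: stack=$ u r v u <N>  input=u v r u $  — expand <N> → ε
step 4: stack=$ u r v u  input=u v r u $  — match u
step 5: stack=$ u r v  input=v r u $  — match v
Stack after step 5: $ u r (top = r).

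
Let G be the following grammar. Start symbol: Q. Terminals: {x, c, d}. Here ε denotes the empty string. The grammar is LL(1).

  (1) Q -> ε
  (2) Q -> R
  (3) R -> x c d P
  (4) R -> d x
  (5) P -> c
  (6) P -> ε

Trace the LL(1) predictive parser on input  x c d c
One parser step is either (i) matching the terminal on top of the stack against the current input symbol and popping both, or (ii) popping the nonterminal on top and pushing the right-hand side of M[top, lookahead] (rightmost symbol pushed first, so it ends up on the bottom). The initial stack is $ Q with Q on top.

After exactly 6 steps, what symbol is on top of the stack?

step 1: stack=$ Q  input=x c d c $  — expand Q -> R
step 2: stack=$ R  input=x c d c $  — expand R -> x c d P
step 3: stack=$ P d c x  input=x c d c $  — match x
step 4: stack=$ P d c  input=c d c $  — match c
step 5: stack=$ P d  input=d c $  — match d
step 6: stack=$ P  input=c $  — expand P -> c
Stack after step 6: $ c (top = c).

c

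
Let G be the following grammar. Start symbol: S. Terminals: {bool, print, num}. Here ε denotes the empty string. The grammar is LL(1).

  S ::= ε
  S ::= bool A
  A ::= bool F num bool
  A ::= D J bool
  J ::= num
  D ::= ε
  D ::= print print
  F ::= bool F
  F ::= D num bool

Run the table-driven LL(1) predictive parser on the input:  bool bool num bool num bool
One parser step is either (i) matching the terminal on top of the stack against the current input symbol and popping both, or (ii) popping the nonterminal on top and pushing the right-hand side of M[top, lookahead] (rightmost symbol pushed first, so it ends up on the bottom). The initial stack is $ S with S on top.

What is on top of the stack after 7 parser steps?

bool

step 1: stack=$ S  input=bool bool num bool num bool $  — expand S ::= bool A
step 2: stack=$ A bool  input=bool bool num bool num bool $  — match bool
step 3: stack=$ A  input=bool num bool num bool $  — expand A ::= bool F num bool
step 4: stack=$ bool num F bool  input=bool num bool num bool $  — match bool
step 5: stack=$ bool num F  input=num bool num bool $  — expand F ::= D num bool
step 6: stack=$ bool num bool num D  input=num bool num bool $  — expand D ::= ε
step 7: stack=$ bool num bool num  input=num bool num bool $  — match num
Stack after step 7: $ bool num bool (top = bool).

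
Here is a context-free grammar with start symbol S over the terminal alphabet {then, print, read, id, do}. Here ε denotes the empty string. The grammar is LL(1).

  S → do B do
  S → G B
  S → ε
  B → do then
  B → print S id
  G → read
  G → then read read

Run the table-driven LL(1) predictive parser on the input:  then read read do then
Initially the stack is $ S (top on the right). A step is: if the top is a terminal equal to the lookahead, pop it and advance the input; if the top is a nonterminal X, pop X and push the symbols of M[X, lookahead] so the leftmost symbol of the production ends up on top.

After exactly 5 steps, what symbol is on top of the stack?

B

step 1: stack=$ S  input=then read read do then $  — expand S → G B
step 2: stack=$ B G  input=then read read do then $  — expand G → then read read
step 3: stack=$ B read read then  input=then read read do then $  — match then
step 4: stack=$ B read read  input=read read do then $  — match read
step 5: stack=$ B read  input=read do then $  — match read
Stack after step 5: $ B (top = B).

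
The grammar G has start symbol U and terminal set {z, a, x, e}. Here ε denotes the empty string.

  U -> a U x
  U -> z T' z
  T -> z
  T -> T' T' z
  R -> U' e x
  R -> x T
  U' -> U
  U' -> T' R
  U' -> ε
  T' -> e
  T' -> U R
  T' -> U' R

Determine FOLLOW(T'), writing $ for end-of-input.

FIRST(U): from U->a U x we get {a}; from U->z T' z we get {z}. So FIRST(U) = {a, z}.
FIRST(T): from T->z we get {z}; from T->T' T' z we get {a, e, x, z}. So FIRST(T) = {a, e, x, z}.
FIRST(R): from R->U' e x we get {a, e, x, z}; from R->x T we get {x}. So FIRST(R) = {a, e, x, z}.
FIRST(U'): from U'->U we get {a, z}; from U'->T' R we get {a, e, x, z}; from U'->ε we get {ε}. So FIRST(U') = {ε, a, e, x, z}.
FIRST(T'): from T'->e we get {e}; from T'->U R we get {a, z}; from T'->U' R we get {a, e, x, z}. So FIRST(T') = {a, e, x, z}.
FOLLOW(U) includes $ since U is the start symbol.
FOLLOW(U'): in R->U' e x, U' is followed by e x with FIRST {e}; in T'->U' R, U' is followed by R with FIRST {a, e, x, z}. Thus FOLLOW(U') = {a, e, x, z}.
FOLLOW(U): in U->a U x, U is followed by x with FIRST {x}; in U'->U, the suffix after U is empty, so FOLLOW(U) ⊇ FOLLOW(U') = {a, e, x, z}; in T'->U R, U is followed by R with FIRST {a, e, x, z}. Thus FOLLOW(U) = {$, a, e, x, z}.
FOLLOW(T'): in U->z T' z, T' is followed by z with FIRST {z}; in T->T' T' z (occurrence 1), T' is followed by T' z with FIRST {a, e, x, z}; in T->T' T' z (occurrence 2), T' is followed by z with FIRST {z}; in U'->T' R, T' is followed by R with FIRST {a, e, x, z}. Thus FOLLOW(T') = {a, e, x, z}.
FOLLOW(R): in U'->T' R, the suffix after R is empty, so FOLLOW(R) ⊇ FOLLOW(U') = {a, e, x, z}; in T'->U R, the suffix after R is empty, so FOLLOW(R) ⊇ FOLLOW(T') = {a, e, x, z}; in T'->U' R, the suffix after R is empty, so FOLLOW(R) ⊇ FOLLOW(T') = {a, e, x, z}. Thus FOLLOW(R) = {a, e, x, z}.
FOLLOW(T): in R->x T, the suffix after T is empty, so FOLLOW(T) ⊇ FOLLOW(R) = {a, e, x, z}. Thus FOLLOW(T) = {a, e, x, z}.

{a, e, x, z}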